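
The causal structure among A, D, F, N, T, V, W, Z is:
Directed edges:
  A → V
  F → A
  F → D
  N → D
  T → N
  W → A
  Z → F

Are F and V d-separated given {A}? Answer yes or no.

Bayes-Ball from F | {A} reaches {D,W,Z}.
V ∉ reach(F|{A}) ⇒ F ⊥ V | {A}.

Yes — F ⊥ V | {A}.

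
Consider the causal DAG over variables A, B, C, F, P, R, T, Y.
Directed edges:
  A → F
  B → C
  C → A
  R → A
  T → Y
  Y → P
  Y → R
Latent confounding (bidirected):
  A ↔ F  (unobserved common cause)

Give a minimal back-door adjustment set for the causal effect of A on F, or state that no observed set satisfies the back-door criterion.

desc(A)\{A}={F}; candidates ⊆ {B,C,P,R,T,Y}.
A↔F: latent back-door arc(s) into A.
size 0: {}; under {} A still reaches {B,C,F,P,R,T,Y} ∋ F.
size 1: {B}, {C}, {P} …(+3); under {B} A still reaches {C,F,P,R,T,Y} ∋ F.
size 2: {B,C}, {B,P}, {B,R} …(+12); under {B,C} A still reaches {F,P,R,T,Y} ∋ F.
A↔F cannot be blocked by any observed set — no back-door set.

A→F: no observed back-door set.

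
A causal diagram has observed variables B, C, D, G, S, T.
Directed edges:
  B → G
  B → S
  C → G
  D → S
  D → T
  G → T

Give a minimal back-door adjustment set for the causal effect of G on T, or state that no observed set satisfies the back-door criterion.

desc(G)\{G}={T}; candidates ⊆ {B,C,D,S}.
∅: G⊥T given ∅ in G with G→· removed — back-door holds.

G→T: minimal back-door set ∅.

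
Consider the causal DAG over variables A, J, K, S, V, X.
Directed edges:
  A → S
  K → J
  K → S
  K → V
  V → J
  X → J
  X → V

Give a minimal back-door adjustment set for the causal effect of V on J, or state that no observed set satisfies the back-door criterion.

V→J: minimal back-door set {K, X}.

desc(V)\{V}={J}; candidates ⊆ {A,K,S,X}.
size 0: {}; under {} V still reaches {J,K,S,X} ∋ J.
size 1: {A}, {K}, {S} …(+1); under {A} V still reaches {J,K,S,X} ∋ J.
{K,X}: V⊥J given {K,X} in G with V→· removed — back-door holds.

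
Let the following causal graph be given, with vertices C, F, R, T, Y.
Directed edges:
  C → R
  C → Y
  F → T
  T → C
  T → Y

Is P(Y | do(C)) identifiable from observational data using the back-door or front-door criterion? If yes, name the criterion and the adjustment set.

desc(C)\{C}={R,Y}; candidates ⊆ {F,T}.
size 0: {}; under {} C still reaches {F,T,Y} ∋ Y.
{T}: C⊥Y given {T} in G with C→· removed — back-door holds.
P(Y|do(C)) = Σ_{T} P(Y|C,T)·P(T).

P(Y|do(C)): backdoor, adjust for {T}.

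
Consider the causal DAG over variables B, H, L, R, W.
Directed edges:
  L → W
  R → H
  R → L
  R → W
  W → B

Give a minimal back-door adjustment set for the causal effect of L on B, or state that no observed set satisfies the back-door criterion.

L→B: minimal back-door set {R}.

desc(L)\{L}={B,W}; candidates ⊆ {H,R}.
size 0: {}; under {} L still reaches {B,H,R,W} ∋ B.
{R}: L⊥B given {R} in G with L→· removed — back-door holds.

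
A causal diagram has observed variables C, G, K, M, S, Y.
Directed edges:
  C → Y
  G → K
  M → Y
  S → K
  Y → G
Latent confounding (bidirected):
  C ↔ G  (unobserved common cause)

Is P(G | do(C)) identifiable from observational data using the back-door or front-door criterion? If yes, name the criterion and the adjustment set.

desc(C)\{C}={G,K,Y}; candidates ⊆ {M,S}.
C↔G: latent back-door arc(s) into C.
size 0: {}; under {} C still reaches {G,K} ∋ G.
size 1: {M}, {S}; under {M} C still reaches {G,K} ∋ G.
size 2: {M,S}; under {M,S} C still reaches {G,K} ∋ G.
C↔G cannot be blocked by any observed set — no back-door set.
{Y}: (i) intercepts every directed C→G path; (ii) no back-door C→{Y}; (iii) {C} blocks every back-door {Y}→G. Front-door holds.
P(G|do(C)) = Σ_{Y} P(Y|C) Σ_{C'} P(G|Y,C')P(C').

P(G|do(C)): frontdoor, adjust for {Y}.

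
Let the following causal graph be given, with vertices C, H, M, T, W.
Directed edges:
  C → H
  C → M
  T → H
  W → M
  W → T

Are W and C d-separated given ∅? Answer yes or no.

Bayes-Ball from W | ∅ reaches {H,M,T}.
C ∉ reach(W|∅) ⇒ W ⊥ C | ∅.

Yes — W ⊥ C | ∅.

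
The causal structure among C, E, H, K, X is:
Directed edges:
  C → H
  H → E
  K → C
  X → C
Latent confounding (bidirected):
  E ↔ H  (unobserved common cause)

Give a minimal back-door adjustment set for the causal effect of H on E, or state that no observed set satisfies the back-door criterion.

H→E: no observed back-door set.

desc(H)\{H}={E}; candidates ⊆ {C,K,X}.
H↔E: latent back-door arc(s) into H.
size 0: {}; under {} H still reaches {C,E,K,X} ∋ E.
size 1: {C}, {K}, {X}; under {C} H still reaches {E} ∋ E.
size 2: {C,K}, {C,X}, {K,X}; under {C,K} H still reaches {E} ∋ E.
H↔E cannot be blocked by any observed set — no back-door set.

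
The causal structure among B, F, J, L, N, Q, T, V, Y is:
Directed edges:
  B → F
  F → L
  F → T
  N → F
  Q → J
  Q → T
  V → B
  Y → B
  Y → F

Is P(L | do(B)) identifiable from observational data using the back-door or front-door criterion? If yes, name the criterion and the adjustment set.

desc(B)\{B}={F,L,T}; candidates ⊆ {J,N,Q,V,Y}.
size 0: {}; under {} B still reaches {F,L,T,V,Y} ∋ L.
{Y}: B⊥L given {Y} in G with B→· removed — back-door holds.
P(L|do(B)) = Σ_{Y} P(L|B,Y)·P(Y).

P(L|do(B)): backdoor, adjust for {Y}.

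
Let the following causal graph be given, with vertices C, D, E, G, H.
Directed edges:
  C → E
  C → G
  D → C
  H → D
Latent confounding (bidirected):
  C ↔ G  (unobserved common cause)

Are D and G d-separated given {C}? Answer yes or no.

Bayes-Ball from D | {C} reaches {G,H}.
G ∈ reach(D|{C}) ⇒ D ⊥̸ G | {C}.

No — D and G are d-connected given {C}.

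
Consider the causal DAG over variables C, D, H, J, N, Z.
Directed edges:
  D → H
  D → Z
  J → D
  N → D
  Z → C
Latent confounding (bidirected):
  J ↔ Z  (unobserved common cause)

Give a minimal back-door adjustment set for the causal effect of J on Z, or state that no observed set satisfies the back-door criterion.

desc(J)\{J}={C,D,H,Z}; candidates ⊆ {N}.
J↔Z: latent back-door arc(s) into J.
size 0: {}; under {} J still reaches {C,Z} ∋ Z.
size 1: {N}; under {N} J still reaches {C,Z} ∋ Z.
J↔Z cannot be blocked by any observed set — no back-door set.

J→Z: no observed back-door set.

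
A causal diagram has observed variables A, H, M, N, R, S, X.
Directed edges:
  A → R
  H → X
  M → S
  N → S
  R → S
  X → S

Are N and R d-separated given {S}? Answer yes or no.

Bayes-Ball from N | {S} reaches {A,H,M,R,X}.
R ∈ reach(N|{S}) ⇒ N ⊥̸ R | {S}.

No — N and R are d-connected given {S}.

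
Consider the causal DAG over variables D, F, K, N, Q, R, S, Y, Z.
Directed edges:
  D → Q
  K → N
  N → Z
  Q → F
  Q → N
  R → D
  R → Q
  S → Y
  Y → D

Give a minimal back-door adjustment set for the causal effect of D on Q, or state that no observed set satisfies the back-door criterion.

D→Q: minimal back-door set {R}.

desc(D)\{D}={F,N,Q,Z}; candidates ⊆ {K,R,S,Y}.
size 0: {}; under {} D still reaches {F,N,Q,R,S,Y,Z} ∋ Q.
{R}: D⊥Q given {R} in G with D→· removed — back-door holds.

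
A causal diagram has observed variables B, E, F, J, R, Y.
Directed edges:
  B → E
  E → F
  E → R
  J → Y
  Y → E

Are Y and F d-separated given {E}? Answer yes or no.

Yes — Y ⊥ F | {E}.

Bayes-Ball from Y | {E} reaches {B,J}.
F ∉ reach(Y|{E}) ⇒ Y ⊥ F | {E}.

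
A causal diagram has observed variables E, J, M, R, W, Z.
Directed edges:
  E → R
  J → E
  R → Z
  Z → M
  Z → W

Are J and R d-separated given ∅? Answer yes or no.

No — J and R are d-connected given ∅.

Bayes-Ball from J | ∅ reaches {E,M,R,W,Z}.
R ∈ reach(J|∅) ⇒ J ⊥̸ R | ∅.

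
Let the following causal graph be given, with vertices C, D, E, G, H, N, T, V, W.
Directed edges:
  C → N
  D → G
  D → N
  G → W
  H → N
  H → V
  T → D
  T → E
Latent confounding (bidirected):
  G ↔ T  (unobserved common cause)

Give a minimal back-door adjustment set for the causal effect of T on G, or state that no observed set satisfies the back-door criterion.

T→G: no observed back-door set.

desc(T)\{T}={D,E,G,N,W}; candidates ⊆ {C,H,V}.
T↔G: latent back-door arc(s) into T.
size 0: {}; under {} T still reaches {G,W} ∋ G.
size 1: {C}, {H}, {V}; under {C} T still reaches {G,W} ∋ G.
size 2: {C,H}, {C,V}, {H,V}; under {C,H} T still reaches {G,W} ∋ G.
T↔G cannot be blocked by any observed set — no back-door set.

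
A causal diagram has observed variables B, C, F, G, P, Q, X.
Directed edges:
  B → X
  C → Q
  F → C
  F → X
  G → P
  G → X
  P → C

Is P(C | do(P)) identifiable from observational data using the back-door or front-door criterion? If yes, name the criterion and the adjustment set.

P(C|do(P)): backdoor, adjust for ∅.

desc(P)\{P}={C,Q}; candidates ⊆ {B,F,G,X}.
∅: P⊥C given ∅ in G with P→· removed — back-door holds.
P(C|do(P)) = P(C|P) — no adjustment needed.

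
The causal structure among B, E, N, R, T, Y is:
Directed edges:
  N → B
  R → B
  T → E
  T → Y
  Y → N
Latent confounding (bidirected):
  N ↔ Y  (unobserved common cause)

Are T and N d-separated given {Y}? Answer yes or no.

No — T and N are d-connected given {Y}.

Bayes-Ball from T | {Y} reaches {B,E,N}.
N ∈ reach(T|{Y}) ⇒ T ⊥̸ N | {Y}.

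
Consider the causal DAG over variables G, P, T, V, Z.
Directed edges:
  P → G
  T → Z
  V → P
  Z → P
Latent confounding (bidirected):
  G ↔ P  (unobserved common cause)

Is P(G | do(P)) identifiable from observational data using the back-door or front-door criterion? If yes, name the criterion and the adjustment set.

desc(P)\{P}={G}; candidates ⊆ {T,V,Z}.
P↔G: latent back-door arc(s) into P.
size 0: {}; under {} P still reaches {G,T,V,Z} ∋ G.
size 1: {T}, {V}, {Z}; under {T} P still reaches {G,V,Z} ∋ G.
size 2: {T,V}, {T,Z}, {V,Z}; under {T,V} P still reaches {G,Z} ∋ G.
P↔G cannot be blocked by any observed set — no back-door set.
No mediator lies on a directed P→…→G path.
Neither criterion identifies P(G|do(P)) in this graph.

P(G|do(P)): not identifiable (no BD/FD set).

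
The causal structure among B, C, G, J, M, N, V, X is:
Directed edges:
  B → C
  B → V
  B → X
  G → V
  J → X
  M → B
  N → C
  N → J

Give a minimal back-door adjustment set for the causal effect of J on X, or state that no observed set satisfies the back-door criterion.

J→X: minimal back-door set ∅.

desc(J)\{J}={X}; candidates ⊆ {B,C,G,M,N,V}.
∅: J⊥X given ∅ in G with J→· removed — back-door holds.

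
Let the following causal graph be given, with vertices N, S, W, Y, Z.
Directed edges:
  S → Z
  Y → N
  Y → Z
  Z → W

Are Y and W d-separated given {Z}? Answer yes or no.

Yes — Y ⊥ W | {Z}.

Bayes-Ball from Y | {Z} reaches {N,S}.
W ∉ reach(Y|{Z}) ⇒ Y ⊥ W | {Z}.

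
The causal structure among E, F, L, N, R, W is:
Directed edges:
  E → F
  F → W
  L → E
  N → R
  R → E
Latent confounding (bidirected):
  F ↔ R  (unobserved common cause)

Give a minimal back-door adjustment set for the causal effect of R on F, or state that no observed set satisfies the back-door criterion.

R→F: no observed back-door set.

desc(R)\{R}={E,F,W}; candidates ⊆ {L,N}.
R↔F: latent back-door arc(s) into R.
size 0: {}; under {} R still reaches {F,N,W} ∋ F.
size 1: {L}, {N}; under {L} R still reaches {F,N,W} ∋ F.
size 2: {L,N}; under {L,N} R still reaches {F,W} ∋ F.
R↔F cannot be blocked by any observed set — no back-door set.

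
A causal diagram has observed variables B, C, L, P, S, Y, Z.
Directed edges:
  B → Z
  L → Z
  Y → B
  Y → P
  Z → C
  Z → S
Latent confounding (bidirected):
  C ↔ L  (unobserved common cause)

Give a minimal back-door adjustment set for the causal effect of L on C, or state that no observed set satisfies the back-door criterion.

L→C: no observed back-door set.

desc(L)\{L}={C,S,Z}; candidates ⊆ {B,P,Y}.
L↔C: latent back-door arc(s) into L.
size 0: {}; under {} L still reaches {C} ∋ C.
size 1: {B}, {P}, {Y}; under {B} L still reaches {C} ∋ C.
size 2: {B,P}, {B,Y}, {P,Y}; under {B,P} L still reaches {C} ∋ C.
L↔C cannot be blocked by any observed set — no back-door set.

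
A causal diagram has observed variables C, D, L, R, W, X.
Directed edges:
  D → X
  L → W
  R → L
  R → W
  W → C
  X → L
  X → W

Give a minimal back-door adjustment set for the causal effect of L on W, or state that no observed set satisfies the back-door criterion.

L→W: minimal back-door set {R, X}.

desc(L)\{L}={C,W}; candidates ⊆ {D,R,X}.
size 0: {}; under {} L still reaches {C,D,R,W,X} ∋ W.
size 1: {D}, {R}, {X}; under {D} L still reaches {C,R,W,X} ∋ W.
{R,X}: L⊥W given {R,X} in G with L→· removed — back-door holds.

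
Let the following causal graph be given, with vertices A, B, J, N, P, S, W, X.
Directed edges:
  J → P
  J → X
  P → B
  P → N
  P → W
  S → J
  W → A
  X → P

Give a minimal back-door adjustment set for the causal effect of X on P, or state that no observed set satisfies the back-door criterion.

desc(X)\{X}={A,B,N,P,W}; candidates ⊆ {J,S}.
size 0: {}; under {} X still reaches {A,B,J,N,P,S,W} ∋ P.
{J}: X⊥P given {J} in G with X→· removed — back-door holds.

X→P: minimal back-door set {J}.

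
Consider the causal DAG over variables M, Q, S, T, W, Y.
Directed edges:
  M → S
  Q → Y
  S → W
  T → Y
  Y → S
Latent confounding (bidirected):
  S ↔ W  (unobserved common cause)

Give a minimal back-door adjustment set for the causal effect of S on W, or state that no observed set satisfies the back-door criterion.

desc(S)\{S}={W}; candidates ⊆ {M,Q,T,Y}.
S↔W: latent back-door arc(s) into S.
size 0: {}; under {} S still reaches {M,Q,T,W,Y} ∋ W.
size 1: {M}, {Q}, {T} …(+1); under {M} S still reaches {Q,T,W,Y} ∋ W.
size 2: {M,Q}, {M,T}, {M,Y} …(+3); under {M,Q} S still reaches {T,W,Y} ∋ W.
S↔W cannot be blocked by any observed set — no back-door set.

S→W: no observed back-door set.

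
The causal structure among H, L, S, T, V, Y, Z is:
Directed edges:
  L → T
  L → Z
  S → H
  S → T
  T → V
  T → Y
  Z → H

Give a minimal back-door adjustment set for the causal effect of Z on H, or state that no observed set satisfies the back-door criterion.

Z→H: minimal back-door set ∅.

desc(Z)\{Z}={H}; candidates ⊆ {L,S,T,V,Y}.
∅: Z⊥H given ∅ in G with Z→· removed — back-door holds.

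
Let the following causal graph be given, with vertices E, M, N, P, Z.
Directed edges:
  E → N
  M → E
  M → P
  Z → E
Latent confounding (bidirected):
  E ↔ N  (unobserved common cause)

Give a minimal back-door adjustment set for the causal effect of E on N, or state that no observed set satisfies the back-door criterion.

E→N: no observed back-door set.

desc(E)\{E}={N}; candidates ⊆ {M,P,Z}.
E↔N: latent back-door arc(s) into E.
size 0: {}; under {} E still reaches {M,N,P,Z} ∋ N.
size 1: {M}, {P}, {Z}; under {M} E still reaches {N,Z} ∋ N.
size 2: {M,P}, {M,Z}, {P,Z}; under {M,P} E still reaches {N,Z} ∋ N.
E↔N cannot be blocked by any observed set — no back-door set.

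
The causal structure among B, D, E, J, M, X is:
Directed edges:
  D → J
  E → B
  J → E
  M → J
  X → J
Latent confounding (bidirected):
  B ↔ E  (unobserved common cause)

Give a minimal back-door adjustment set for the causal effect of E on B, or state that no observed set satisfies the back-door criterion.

E→B: no observed back-door set.

desc(E)\{E}={B}; candidates ⊆ {D,J,M,X}.
E↔B: latent back-door arc(s) into E.
size 0: {}; under {} E still reaches {B,D,J,M,X} ∋ B.
size 1: {D}, {J}, {M} …(+1); under {D} E still reaches {B,J,M,X} ∋ B.
size 2: {D,J}, {D,M}, {D,X} …(+3); under {D,J} E still reaches {B} ∋ B.
E↔B cannot be blocked by any observed set — no back-door set.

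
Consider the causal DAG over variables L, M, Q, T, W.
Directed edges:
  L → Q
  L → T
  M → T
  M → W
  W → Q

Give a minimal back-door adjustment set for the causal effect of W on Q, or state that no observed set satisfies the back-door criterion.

desc(W)\{W}={Q}; candidates ⊆ {L,M,T}.
∅: W⊥Q given ∅ in G with W→· removed — back-door holds.

W→Q: minimal back-door set ∅.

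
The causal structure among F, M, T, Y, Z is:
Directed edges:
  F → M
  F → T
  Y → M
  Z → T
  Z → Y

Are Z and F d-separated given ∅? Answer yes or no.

Bayes-Ball from Z | ∅ reaches {M,T,Y}.
F ∉ reach(Z|∅) ⇒ Z ⊥ F | ∅.

Yes — Z ⊥ F | ∅.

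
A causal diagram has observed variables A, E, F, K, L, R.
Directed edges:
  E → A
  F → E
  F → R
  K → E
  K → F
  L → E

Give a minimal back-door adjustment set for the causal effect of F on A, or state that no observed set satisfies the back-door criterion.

desc(F)\{F}={A,E,R}; candidates ⊆ {K,L}.
size 0: {}; under {} F still reaches {A,E,K} ∋ A.
{K}: F⊥A given {K} in G with F→· removed — back-door holds.

F→A: minimal back-door set {K}.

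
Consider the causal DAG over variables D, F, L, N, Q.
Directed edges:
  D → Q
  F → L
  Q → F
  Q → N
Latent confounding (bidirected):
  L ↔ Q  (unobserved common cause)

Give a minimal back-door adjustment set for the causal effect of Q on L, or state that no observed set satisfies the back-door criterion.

Q→L: no observed back-door set.

desc(Q)\{Q}={F,L,N}; candidates ⊆ {D}.
Q↔L: latent back-door arc(s) into Q.
size 0: {}; under {} Q still reaches {D,L} ∋ L.
size 1: {D}; under {D} Q still reaches {L} ∋ L.
Q↔L cannot be blocked by any observed set — no back-door set.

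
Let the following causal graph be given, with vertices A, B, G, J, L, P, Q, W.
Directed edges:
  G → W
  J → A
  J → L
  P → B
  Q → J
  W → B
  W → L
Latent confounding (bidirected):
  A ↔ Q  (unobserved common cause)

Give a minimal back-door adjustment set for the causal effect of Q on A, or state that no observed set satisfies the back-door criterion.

Q→A: no observed back-door set.

desc(Q)\{Q}={A,J,L}; candidates ⊆ {B,G,P,W}.
Q↔A: latent back-door arc(s) into Q.
size 0: {}; under {} Q still reaches {A} ∋ A.
size 1: {B}, {G}, {P} …(+1); under {B} Q still reaches {A} ∋ A.
size 2: {B,G}, {B,P}, {B,W} …(+3); under {B,G} Q still reaches {A} ∋ A.
Q↔A cannot be blocked by any observed set — no back-door set.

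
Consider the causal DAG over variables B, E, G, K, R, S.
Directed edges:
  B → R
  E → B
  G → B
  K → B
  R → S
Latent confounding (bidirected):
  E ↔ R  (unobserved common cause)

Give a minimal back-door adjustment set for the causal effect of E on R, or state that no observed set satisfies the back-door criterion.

desc(E)\{E}={B,R,S}; candidates ⊆ {G,K}.
E↔R: latent back-door arc(s) into E.
size 0: {}; under {} E still reaches {R,S} ∋ R.
size 1: {G}, {K}; under {G} E still reaches {R,S} ∋ R.
size 2: {G,K}; under {G,K} E still reaches {R,S} ∋ R.
E↔R cannot be blocked by any observed set — no back-door set.

E→R: no observed back-door set.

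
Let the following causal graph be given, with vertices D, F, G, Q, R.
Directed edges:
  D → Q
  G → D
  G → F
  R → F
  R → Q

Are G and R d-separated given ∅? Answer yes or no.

Bayes-Ball from G | ∅ reaches {D,F,Q}.
R ∉ reach(G|∅) ⇒ G ⊥ R | ∅.

Yes — G ⊥ R | ∅.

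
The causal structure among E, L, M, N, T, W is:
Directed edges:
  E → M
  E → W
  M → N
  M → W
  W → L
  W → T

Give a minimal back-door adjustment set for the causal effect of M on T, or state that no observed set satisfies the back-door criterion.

M→T: minimal back-door set {E}.

desc(M)\{M}={L,N,T,W}; candidates ⊆ {E}.
size 0: {}; under {} M still reaches {E,L,T,W} ∋ T.
{E}: M⊥T given {E} in G with M→· removed — back-door holds.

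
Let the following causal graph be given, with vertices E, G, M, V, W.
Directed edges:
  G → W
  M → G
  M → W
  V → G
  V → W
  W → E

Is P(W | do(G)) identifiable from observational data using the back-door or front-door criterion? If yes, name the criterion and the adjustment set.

desc(G)\{G}={E,W}; candidates ⊆ {M,V}.
size 0: {}; under {} G still reaches {E,M,V,W} ∋ W.
size 1: {M}, {V}; under {M} G still reaches {E,V,W} ∋ W.
{M,V}: G⊥W given {M,V} in G with G→· removed — back-door holds.
P(W|do(G)) = Σ_{M,V} P(W|G,M,V)·P(M,V).

P(W|do(G)): backdoor, adjust for {M, V}.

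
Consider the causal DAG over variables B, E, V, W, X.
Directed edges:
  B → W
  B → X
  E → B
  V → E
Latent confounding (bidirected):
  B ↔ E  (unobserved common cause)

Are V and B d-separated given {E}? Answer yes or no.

Bayes-Ball from V | {E} reaches {B,W,X}.
B ∈ reach(V|{E}) ⇒ V ⊥̸ B | {E}.

No — V and B are d-connected given {E}.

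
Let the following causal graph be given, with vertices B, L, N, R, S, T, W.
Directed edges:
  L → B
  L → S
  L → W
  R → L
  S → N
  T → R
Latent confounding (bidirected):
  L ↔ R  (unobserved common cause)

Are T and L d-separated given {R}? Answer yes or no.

No — T and L are d-connected given {R}.

Bayes-Ball from T | {R} reaches {B,L,N,S,W}.
L ∈ reach(T|{R}) ⇒ T ⊥̸ L | {R}.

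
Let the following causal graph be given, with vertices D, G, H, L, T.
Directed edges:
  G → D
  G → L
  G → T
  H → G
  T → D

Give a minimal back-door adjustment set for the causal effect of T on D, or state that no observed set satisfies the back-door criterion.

desc(T)\{T}={D}; candidates ⊆ {G,H,L}.
size 0: {}; under {} T still reaches {D,G,H,L} ∋ D.
{G}: T⊥D given {G} in G with T→· removed — back-door holds.

T→D: minimal back-door set {G}.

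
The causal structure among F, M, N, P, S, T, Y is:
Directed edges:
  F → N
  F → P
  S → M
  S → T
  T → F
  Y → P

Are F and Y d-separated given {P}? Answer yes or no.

No — F and Y are d-connected given {P}.

Bayes-Ball from F | {P} reaches {M,N,S,T,Y}.
Y ∈ reach(F|{P}) ⇒ F ⊥̸ Y | {P}.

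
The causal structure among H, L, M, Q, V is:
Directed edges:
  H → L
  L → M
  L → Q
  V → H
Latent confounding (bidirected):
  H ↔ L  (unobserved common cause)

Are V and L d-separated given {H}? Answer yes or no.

Bayes-Ball from V | {H} reaches {L,M,Q}.
L ∈ reach(V|{H}) ⇒ V ⊥̸ L | {H}.

No — V and L are d-connected given {H}.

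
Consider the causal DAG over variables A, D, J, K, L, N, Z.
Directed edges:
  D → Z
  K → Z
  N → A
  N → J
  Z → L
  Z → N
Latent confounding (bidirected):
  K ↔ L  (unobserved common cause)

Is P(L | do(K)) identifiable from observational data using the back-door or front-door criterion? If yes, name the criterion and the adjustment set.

P(L|do(K)): frontdoor, adjust for {Z}.

desc(K)\{K}={A,J,L,N,Z}; candidates ⊆ {D}.
K↔L: latent back-door arc(s) into K.
size 0: {}; under {} K still reaches {L} ∋ L.
size 1: {D}; under {D} K still reaches {L} ∋ L.
K↔L cannot be blocked by any observed set — no back-door set.
{Z}: (i) intercepts every directed K→L path; (ii) no back-door K→{Z}; (iii) {K} blocks every back-door {Z}→L. Front-door holds.
P(L|do(K)) = Σ_{Z} P(Z|K) Σ_{K'} P(L|Z,K')P(K').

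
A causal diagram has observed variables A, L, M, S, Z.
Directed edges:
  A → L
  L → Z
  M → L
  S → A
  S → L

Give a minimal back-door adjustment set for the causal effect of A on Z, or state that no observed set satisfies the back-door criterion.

desc(A)\{A}={L,Z}; candidates ⊆ {M,S}.
size 0: {}; under {} A still reaches {L,S,Z} ∋ Z.
{S}: A⊥Z given {S} in G with A→· removed — back-door holds.

A→Z: minimal back-door set {S}.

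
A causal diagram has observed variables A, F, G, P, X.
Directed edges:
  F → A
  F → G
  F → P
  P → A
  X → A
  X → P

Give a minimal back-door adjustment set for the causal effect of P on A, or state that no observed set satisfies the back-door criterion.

desc(P)\{P}={A}; candidates ⊆ {F,G,X}.
size 0: {}; under {} P still reaches {A,F,G,X} ∋ A.
size 1: {F}, {G}, {X}; under {F} P still reaches {A,X} ∋ A.
{F,X}: P⊥A given {F,X} in G with P→· removed — back-door holds.

P→A: minimal back-door set {F, X}.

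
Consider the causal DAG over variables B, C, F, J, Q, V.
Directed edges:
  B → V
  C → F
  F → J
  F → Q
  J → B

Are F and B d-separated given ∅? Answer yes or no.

Bayes-Ball from F | ∅ reaches {B,C,J,Q,V}.
B ∈ reach(F|∅) ⇒ F ⊥̸ B | ∅.

No — F and B are d-connected given ∅.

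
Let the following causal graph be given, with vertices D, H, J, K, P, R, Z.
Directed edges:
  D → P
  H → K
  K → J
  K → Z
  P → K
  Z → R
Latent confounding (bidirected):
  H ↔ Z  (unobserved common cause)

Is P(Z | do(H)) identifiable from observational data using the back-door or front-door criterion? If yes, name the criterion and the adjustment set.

P(Z|do(H)): frontdoor, adjust for {K}.

desc(H)\{H}={J,K,R,Z}; candidates ⊆ {D,P}.
H↔Z: latent back-door arc(s) into H.
size 0: {}; under {} H still reaches {R,Z} ∋ Z.
size 1: {D}, {P}; under {D} H still reaches {R,Z} ∋ Z.
size 2: {D,P}; under {D,P} H still reaches {R,Z} ∋ Z.
H↔Z cannot be blocked by any observed set — no back-door set.
{K}: (i) intercepts every directed H→Z path; (ii) no back-door H→{K}; (iii) {H} blocks every back-door {K}→Z. Front-door holds.
P(Z|do(H)) = Σ_{K} P(K|H) Σ_{H'} P(Z|K,H')P(H').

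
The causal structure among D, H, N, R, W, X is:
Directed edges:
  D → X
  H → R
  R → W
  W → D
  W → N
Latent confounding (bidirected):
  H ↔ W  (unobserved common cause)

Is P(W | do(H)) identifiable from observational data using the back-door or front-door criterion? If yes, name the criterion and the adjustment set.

P(W|do(H)): frontdoor, adjust for {R}.

desc(H)\{H}={D,N,R,W,X}; candidates ⊆ {—}.
H↔W: latent back-door arc(s) into H.
size 0: {}; under {} H still reaches {D,N,W,X} ∋ W.
H↔W cannot be blocked by any observed set — no back-door set.
{R}: (i) intercepts every directed H→W path; (ii) no back-door H→{R}; (iii) {H} blocks every back-door {R}→W. Front-door holds.
P(W|do(H)) = Σ_{R} P(R|H) Σ_{H'} P(W|R,H')P(H').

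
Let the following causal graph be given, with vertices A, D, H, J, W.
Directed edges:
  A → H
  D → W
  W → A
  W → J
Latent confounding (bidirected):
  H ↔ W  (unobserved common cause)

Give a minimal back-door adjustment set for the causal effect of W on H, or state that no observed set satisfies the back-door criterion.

desc(W)\{W}={A,H,J}; candidates ⊆ {D}.
W↔H: latent back-door arc(s) into W.
size 0: {}; under {} W still reaches {D,H} ∋ H.
size 1: {D}; under {D} W still reaches {H} ∋ H.
W↔H cannot be blocked by any observed set — no back-door set.

W→H: no observed back-door set.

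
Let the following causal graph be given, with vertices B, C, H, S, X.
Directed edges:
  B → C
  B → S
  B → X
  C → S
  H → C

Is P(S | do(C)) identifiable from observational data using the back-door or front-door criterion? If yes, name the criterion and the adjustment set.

P(S|do(C)): backdoor, adjust for {B}.

desc(C)\{C}={S}; candidates ⊆ {B,H,X}.
size 0: {}; under {} C still reaches {B,H,S,X} ∋ S.
{B}: C⊥S given {B} in G with C→· removed — back-door holds.
P(S|do(C)) = Σ_{B} P(S|C,B)·P(B).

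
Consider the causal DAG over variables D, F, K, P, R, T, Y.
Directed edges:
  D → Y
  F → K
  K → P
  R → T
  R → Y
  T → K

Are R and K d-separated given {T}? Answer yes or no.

Bayes-Ball from R | {T} reaches {Y}.
K ∉ reach(R|{T}) ⇒ R ⊥ K | {T}.

Yes — R ⊥ K | {T}.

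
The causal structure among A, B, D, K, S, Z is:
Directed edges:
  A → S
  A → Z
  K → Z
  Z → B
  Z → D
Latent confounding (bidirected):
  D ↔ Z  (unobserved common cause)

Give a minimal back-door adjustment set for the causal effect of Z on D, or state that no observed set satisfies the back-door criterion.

Z→D: no observed back-door set.

desc(Z)\{Z}={B,D}; candidates ⊆ {A,K,S}.
Z↔D: latent back-door arc(s) into Z.
size 0: {}; under {} Z still reaches {A,D,K,S} ∋ D.
size 1: {A}, {K}, {S}; under {A} Z still reaches {D,K} ∋ D.
size 2: {A,K}, {A,S}, {K,S}; under {A,K} Z still reaches {D} ∋ D.
Z↔D cannot be blocked by any observed set — no back-door set.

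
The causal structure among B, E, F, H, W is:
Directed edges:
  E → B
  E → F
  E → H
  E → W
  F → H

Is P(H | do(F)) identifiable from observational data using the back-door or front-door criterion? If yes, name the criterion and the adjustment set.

desc(F)\{F}={H}; candidates ⊆ {B,E,W}.
size 0: {}; under {} F still reaches {B,E,H,W} ∋ H.
{E}: F⊥H given {E} in G with F→· removed — back-door holds.
P(H|do(F)) = Σ_{E} P(H|F,E)·P(E).

P(H|do(F)): backdoor, adjust for {E}.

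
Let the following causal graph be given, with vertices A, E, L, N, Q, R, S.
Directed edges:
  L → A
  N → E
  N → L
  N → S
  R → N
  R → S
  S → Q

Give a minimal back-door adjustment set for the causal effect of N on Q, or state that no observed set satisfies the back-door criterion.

desc(N)\{N}={A,E,L,Q,S}; candidates ⊆ {R}.
size 0: {}; under {} N still reaches {Q,R,S} ∋ Q.
{R}: N⊥Q given {R} in G with N→· removed — back-door holds.

N→Q: minimal back-door set {R}.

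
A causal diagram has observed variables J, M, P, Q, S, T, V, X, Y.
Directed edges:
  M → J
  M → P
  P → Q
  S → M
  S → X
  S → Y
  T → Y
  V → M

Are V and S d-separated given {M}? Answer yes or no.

Bayes-Ball from V | {M} reaches {S,X,Y}.
S ∈ reach(V|{M}) ⇒ V ⊥̸ S | {M}.

No — V and S are d-connected given {M}.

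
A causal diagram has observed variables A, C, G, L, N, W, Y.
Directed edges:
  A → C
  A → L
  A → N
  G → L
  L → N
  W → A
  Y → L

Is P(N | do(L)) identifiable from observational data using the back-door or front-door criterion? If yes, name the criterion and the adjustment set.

desc(L)\{L}={N}; candidates ⊆ {A,C,G,W,Y}.
size 0: {}; under {} L still reaches {A,C,G,N,W,Y} ∋ N.
{A}: L⊥N given {A} in G with L→· removed — back-door holds.
P(N|do(L)) = Σ_{A} P(N|L,A)·P(A).

P(N|do(L)): backdoor, adjust for {A}.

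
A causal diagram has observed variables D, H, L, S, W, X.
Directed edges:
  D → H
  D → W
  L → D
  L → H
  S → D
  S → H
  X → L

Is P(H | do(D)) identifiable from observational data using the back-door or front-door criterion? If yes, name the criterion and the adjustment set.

P(H|do(D)): backdoor, adjust for {L, S}.

desc(D)\{D}={H,W}; candidates ⊆ {L,S,X}.
size 0: {}; under {} D still reaches {H,L,S,X} ∋ H.
size 1: {L}, {S}, {X}; under {L} D still reaches {H,S} ∋ H.
{L,S}: D⊥H given {L,S} in G with D→· removed — back-door holds.
P(H|do(D)) = Σ_{L,S} P(H|D,L,S)·P(L,S).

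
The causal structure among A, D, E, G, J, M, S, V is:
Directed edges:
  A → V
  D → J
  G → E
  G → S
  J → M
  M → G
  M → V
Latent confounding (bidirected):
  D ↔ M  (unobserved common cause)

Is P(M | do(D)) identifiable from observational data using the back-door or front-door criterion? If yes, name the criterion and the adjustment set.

P(M|do(D)): frontdoor, adjust for {J}.

desc(D)\{D}={E,G,J,M,S,V}; candidates ⊆ {A}.
D↔M: latent back-door arc(s) into D.
size 0: {}; under {} D still reaches {E,G,M,S,V} ∋ M.
size 1: {A}; under {A} D still reaches {E,G,M,S,V} ∋ M.
D↔M cannot be blocked by any observed set — no back-door set.
{J}: (i) intercepts every directed D→M path; (ii) no back-door D→{J}; (iii) {D} blocks every back-door {J}→M. Front-door holds.
P(M|do(D)) = Σ_{J} P(J|D) Σ_{D'} P(M|J,D')P(D').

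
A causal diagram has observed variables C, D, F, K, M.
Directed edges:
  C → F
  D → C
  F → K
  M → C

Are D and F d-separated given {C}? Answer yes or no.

Bayes-Ball from D | {C} reaches {M}.
F ∉ reach(D|{C}) ⇒ D ⊥ F | {C}.

Yes — D ⊥ F | {C}.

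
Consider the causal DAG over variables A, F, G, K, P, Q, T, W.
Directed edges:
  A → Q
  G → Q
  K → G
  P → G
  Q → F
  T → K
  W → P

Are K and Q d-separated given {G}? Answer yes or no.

Bayes-Ball from K | {G} reaches {P,T,W}.
Q ∉ reach(K|{G}) ⇒ K ⊥ Q | {G}.

Yes — K ⊥ Q | {G}.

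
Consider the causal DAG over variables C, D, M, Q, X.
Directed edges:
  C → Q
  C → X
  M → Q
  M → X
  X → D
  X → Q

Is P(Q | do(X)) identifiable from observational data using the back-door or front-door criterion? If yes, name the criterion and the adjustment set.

P(Q|do(X)): backdoor, adjust for {C, M}.

desc(X)\{X}={D,Q}; candidates ⊆ {C,M}.
size 0: {}; under {} X still reaches {C,M,Q} ∋ Q.
size 1: {C}, {M}; under {C} X still reaches {M,Q} ∋ Q.
{C,M}: X⊥Q given {C,M} in G with X→· removed — back-door holds.
P(Q|do(X)) = Σ_{C,M} P(Q|X,C,M)·P(C,M).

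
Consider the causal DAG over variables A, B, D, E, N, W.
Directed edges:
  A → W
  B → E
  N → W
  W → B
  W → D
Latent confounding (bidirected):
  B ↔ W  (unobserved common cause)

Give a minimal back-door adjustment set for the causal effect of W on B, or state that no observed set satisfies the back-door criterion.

desc(W)\{W}={B,D,E}; candidates ⊆ {A,N}.
W↔B: latent back-door arc(s) into W.
size 0: {}; under {} W still reaches {A,B,E,N} ∋ B.
size 1: {A}, {N}; under {A} W still reaches {B,E,N} ∋ B.
size 2: {A,N}; under {A,N} W still reaches {B,E} ∋ B.
W↔B cannot be blocked by any observed set — no back-door set.

W→B: no observed back-door set.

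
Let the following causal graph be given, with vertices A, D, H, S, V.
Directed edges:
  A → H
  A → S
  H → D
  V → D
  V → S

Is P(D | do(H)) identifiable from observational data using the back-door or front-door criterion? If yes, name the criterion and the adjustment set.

P(D|do(H)): backdoor, adjust for ∅.

desc(H)\{H}={D}; candidates ⊆ {A,S,V}.
∅: H⊥D given ∅ in G with H→· removed — back-door holds.
P(D|do(H)) = P(D|H) — no adjustment needed.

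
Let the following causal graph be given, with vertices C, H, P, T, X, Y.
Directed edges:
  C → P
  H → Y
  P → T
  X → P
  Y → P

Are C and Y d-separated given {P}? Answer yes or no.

Bayes-Ball from C | {P} reaches {H,X,Y}.
Y ∈ reach(C|{P}) ⇒ C ⊥̸ Y | {P}.

No — C and Y are d-connected given {P}.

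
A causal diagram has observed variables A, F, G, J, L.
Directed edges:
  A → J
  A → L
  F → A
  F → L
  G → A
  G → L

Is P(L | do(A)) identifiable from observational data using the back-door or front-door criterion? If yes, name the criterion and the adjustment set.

P(L|do(A)): backdoor, adjust for {F, G}.

desc(A)\{A}={J,L}; candidates ⊆ {F,G}.
size 0: {}; under {} A still reaches {F,G,L} ∋ L.
size 1: {F}, {G}; under {F} A still reaches {G,L} ∋ L.
{F,G}: A⊥L given {F,G} in G with A→· removed — back-door holds.
P(L|do(A)) = Σ_{F,G} P(L|A,F,G)·P(F,G).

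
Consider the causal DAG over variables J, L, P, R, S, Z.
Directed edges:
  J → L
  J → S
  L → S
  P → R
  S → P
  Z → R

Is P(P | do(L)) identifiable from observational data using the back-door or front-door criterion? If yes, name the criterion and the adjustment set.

P(P|do(L)): backdoor, adjust for {J}.

desc(L)\{L}={P,R,S}; candidates ⊆ {J,Z}.
size 0: {}; under {} L still reaches {J,P,R,S} ∋ P.
{J}: L⊥P given {J} in G with L→· removed — back-door holds.
P(P|do(L)) = Σ_{J} P(P|L,J)·P(J).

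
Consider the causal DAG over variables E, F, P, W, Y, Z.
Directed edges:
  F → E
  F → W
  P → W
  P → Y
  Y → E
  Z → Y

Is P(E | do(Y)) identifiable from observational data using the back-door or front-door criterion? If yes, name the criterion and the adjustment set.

desc(Y)\{Y}={E}; candidates ⊆ {F,P,W,Z}.
∅: Y⊥E given ∅ in G with Y→· removed — back-door holds.
P(E|do(Y)) = P(E|Y) — no adjustment needed.

P(E|do(Y)): backdoor, adjust for ∅.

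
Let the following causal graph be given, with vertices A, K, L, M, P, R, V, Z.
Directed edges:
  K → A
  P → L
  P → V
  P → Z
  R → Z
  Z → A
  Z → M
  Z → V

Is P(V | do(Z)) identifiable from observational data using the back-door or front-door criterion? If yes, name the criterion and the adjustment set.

desc(Z)\{Z}={A,M,V}; candidates ⊆ {K,L,P,R}.
size 0: {}; under {} Z still reaches {L,P,R,V} ∋ V.
{P}: Z⊥V given {P} in G with Z→· removed — back-door holds.
P(V|do(Z)) = Σ_{P} P(V|Z,P)·P(P).

P(V|do(Z)): backdoor, adjust for {P}.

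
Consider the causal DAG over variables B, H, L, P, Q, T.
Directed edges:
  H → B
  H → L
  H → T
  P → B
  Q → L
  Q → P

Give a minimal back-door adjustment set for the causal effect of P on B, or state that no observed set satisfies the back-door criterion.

P→B: minimal back-door set ∅.

desc(P)\{P}={B}; candidates ⊆ {H,L,Q,T}.
∅: P⊥B given ∅ in G with P→· removed — back-door holds.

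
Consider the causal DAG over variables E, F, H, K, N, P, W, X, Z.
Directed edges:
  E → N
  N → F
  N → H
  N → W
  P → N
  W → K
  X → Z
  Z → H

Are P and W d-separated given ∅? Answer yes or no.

No — P and W are d-connected given ∅.

Bayes-Ball from P | ∅ reaches {F,H,K,N,W}.
W ∈ reach(P|∅) ⇒ P ⊥̸ W | ∅.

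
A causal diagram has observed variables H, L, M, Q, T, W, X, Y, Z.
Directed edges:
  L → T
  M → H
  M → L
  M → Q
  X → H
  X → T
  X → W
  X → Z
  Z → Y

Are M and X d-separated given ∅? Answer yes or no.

Yes — M ⊥ X | ∅.

Bayes-Ball from M | ∅ reaches {H,L,Q,T}.
X ∉ reach(M|∅) ⇒ M ⊥ X | ∅.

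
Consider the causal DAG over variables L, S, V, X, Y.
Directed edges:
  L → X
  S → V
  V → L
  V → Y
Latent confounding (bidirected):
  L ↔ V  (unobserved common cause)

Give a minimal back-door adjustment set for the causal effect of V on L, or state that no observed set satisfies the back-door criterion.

desc(V)\{V}={L,X,Y}; candidates ⊆ {S}.
V↔L: latent back-door arc(s) into V.
size 0: {}; under {} V still reaches {L,S,X} ∋ L.
size 1: {S}; under {S} V still reaches {L,X} ∋ L.
V↔L cannot be blocked by any observed set — no back-door set.

V→L: no observed back-door set.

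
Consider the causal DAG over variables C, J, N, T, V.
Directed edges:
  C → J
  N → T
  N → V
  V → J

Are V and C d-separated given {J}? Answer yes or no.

No — V and C are d-connected given {J}.

Bayes-Ball from V | {J} reaches {C,N,T}.
C ∈ reach(V|{J}) ⇒ V ⊥̸ C | {J}.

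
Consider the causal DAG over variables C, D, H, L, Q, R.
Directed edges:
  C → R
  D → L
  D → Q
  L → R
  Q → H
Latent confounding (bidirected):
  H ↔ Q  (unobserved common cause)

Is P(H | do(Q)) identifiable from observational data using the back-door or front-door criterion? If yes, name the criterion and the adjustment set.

desc(Q)\{Q}={H}; candidates ⊆ {C,D,L,R}.
Q↔H: latent back-door arc(s) into Q.
size 0: {}; under {} Q still reaches {D,H,L,R} ∋ H.
size 1: {C}, {D}, {L} …(+1); under {C} Q still reaches {D,H,L,R} ∋ H.
size 2: {C,D}, {C,L}, {C,R} …(+3); under {C,D} Q still reaches {H} ∋ H.
Q↔H cannot be blocked by any observed set — no back-door set.
No mediator lies on a directed Q→…→H path.
Neither criterion identifies P(H|do(Q)) in this graph.

P(H|do(Q)): not identifiable (no BD/FD set).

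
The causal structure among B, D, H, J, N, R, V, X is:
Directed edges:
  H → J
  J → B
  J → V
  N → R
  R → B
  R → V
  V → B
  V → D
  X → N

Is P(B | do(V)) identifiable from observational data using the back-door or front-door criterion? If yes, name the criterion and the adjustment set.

desc(V)\{V}={B,D}; candidates ⊆ {H,J,N,R,X}.
size 0: {}; under {} V still reaches {B,H,J,N,R,X} ∋ B.
size 1: {H}, {J}, {N} …(+2); under {H} V still reaches {B,J,N,R,X} ∋ B.
{J,R}: V⊥B given {J,R} in G with V→· removed — back-door holds.
P(B|do(V)) = Σ_{J,R} P(B|V,J,R)·P(J,R).

P(B|do(V)): backdoor, adjust for {J, R}.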